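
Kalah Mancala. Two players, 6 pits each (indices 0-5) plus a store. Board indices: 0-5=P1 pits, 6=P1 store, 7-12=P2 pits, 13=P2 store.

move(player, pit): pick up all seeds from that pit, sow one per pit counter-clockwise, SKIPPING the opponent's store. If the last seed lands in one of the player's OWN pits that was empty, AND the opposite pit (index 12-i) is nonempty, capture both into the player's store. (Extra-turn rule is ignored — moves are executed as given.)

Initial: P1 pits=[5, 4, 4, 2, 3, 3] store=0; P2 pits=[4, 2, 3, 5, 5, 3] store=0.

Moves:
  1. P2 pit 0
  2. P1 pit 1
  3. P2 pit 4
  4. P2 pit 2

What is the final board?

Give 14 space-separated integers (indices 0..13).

Answer: 6 1 6 4 4 4 0 0 3 0 7 1 5 2

Derivation:
Move 1: P2 pit0 -> P1=[5,4,4,2,3,3](0) P2=[0,3,4,6,6,3](0)
Move 2: P1 pit1 -> P1=[5,0,5,3,4,4](0) P2=[0,3,4,6,6,3](0)
Move 3: P2 pit4 -> P1=[6,1,6,4,4,4](0) P2=[0,3,4,6,0,4](1)
Move 4: P2 pit2 -> P1=[6,1,6,4,4,4](0) P2=[0,3,0,7,1,5](2)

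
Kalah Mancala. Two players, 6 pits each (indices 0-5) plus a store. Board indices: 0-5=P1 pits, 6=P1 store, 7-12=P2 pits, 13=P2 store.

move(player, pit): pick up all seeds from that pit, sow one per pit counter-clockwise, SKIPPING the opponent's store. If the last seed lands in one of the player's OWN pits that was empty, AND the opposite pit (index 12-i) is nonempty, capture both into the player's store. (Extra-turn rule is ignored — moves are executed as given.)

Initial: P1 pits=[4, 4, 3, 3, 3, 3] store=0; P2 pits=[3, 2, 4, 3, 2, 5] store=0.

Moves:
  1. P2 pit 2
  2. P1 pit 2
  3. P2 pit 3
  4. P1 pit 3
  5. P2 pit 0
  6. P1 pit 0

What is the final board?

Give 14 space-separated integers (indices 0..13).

Answer: 0 5 1 1 6 6 1 0 3 1 1 5 7 2

Derivation:
Move 1: P2 pit2 -> P1=[4,4,3,3,3,3](0) P2=[3,2,0,4,3,6](1)
Move 2: P1 pit2 -> P1=[4,4,0,4,4,4](0) P2=[3,2,0,4,3,6](1)
Move 3: P2 pit3 -> P1=[5,4,0,4,4,4](0) P2=[3,2,0,0,4,7](2)
Move 4: P1 pit3 -> P1=[5,4,0,0,5,5](1) P2=[4,2,0,0,4,7](2)
Move 5: P2 pit0 -> P1=[5,4,0,0,5,5](1) P2=[0,3,1,1,5,7](2)
Move 6: P1 pit0 -> P1=[0,5,1,1,6,6](1) P2=[0,3,1,1,5,7](2)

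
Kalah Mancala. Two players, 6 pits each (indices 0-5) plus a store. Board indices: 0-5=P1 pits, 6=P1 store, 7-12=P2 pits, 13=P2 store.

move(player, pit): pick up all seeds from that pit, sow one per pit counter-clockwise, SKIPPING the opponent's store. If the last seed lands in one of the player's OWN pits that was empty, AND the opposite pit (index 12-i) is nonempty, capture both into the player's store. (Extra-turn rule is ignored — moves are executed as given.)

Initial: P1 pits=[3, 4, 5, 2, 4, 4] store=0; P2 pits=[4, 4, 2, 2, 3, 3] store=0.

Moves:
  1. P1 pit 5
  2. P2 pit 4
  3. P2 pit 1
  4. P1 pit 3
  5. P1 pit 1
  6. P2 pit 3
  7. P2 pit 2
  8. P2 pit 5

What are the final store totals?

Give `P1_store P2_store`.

Move 1: P1 pit5 -> P1=[3,4,5,2,4,0](1) P2=[5,5,3,2,3,3](0)
Move 2: P2 pit4 -> P1=[4,4,5,2,4,0](1) P2=[5,5,3,2,0,4](1)
Move 3: P2 pit1 -> P1=[4,4,5,2,4,0](1) P2=[5,0,4,3,1,5](2)
Move 4: P1 pit3 -> P1=[4,4,5,0,5,0](7) P2=[0,0,4,3,1,5](2)
Move 5: P1 pit1 -> P1=[4,0,6,1,6,1](7) P2=[0,0,4,3,1,5](2)
Move 6: P2 pit3 -> P1=[4,0,6,1,6,1](7) P2=[0,0,4,0,2,6](3)
Move 7: P2 pit2 -> P1=[4,0,6,1,6,1](7) P2=[0,0,0,1,3,7](4)
Move 8: P2 pit5 -> P1=[5,1,7,2,7,2](7) P2=[0,0,0,1,3,0](5)

Answer: 7 5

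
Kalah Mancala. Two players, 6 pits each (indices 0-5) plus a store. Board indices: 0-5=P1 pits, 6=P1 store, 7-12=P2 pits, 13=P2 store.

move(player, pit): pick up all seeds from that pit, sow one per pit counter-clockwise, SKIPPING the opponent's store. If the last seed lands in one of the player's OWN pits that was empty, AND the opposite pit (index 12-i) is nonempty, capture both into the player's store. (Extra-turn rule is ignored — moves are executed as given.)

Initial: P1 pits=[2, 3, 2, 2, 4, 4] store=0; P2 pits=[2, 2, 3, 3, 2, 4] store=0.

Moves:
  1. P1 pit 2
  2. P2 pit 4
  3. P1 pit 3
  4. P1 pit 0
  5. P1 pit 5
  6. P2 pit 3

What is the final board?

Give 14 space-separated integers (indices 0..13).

Answer: 0 0 0 0 6 0 6 3 3 4 0 0 5 6

Derivation:
Move 1: P1 pit2 -> P1=[2,3,0,3,5,4](0) P2=[2,2,3,3,2,4](0)
Move 2: P2 pit4 -> P1=[2,3,0,3,5,4](0) P2=[2,2,3,3,0,5](1)
Move 3: P1 pit3 -> P1=[2,3,0,0,6,5](1) P2=[2,2,3,3,0,5](1)
Move 4: P1 pit0 -> P1=[0,4,0,0,6,5](5) P2=[2,2,3,0,0,5](1)
Move 5: P1 pit5 -> P1=[0,4,0,0,6,0](6) P2=[3,3,4,1,0,5](1)
Move 6: P2 pit3 -> P1=[0,0,0,0,6,0](6) P2=[3,3,4,0,0,5](6)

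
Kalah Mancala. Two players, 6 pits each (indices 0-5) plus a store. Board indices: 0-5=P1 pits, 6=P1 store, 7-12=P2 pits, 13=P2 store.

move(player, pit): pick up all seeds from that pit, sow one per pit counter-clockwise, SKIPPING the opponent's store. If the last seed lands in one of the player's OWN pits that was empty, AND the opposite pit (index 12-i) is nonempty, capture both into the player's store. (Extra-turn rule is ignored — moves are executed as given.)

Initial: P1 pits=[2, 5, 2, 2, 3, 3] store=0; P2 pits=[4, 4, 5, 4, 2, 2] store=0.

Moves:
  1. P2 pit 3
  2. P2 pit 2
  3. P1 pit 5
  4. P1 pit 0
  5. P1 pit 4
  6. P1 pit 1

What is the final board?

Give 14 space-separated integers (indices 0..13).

Answer: 0 0 4 4 1 2 3 7 6 0 1 4 4 2

Derivation:
Move 1: P2 pit3 -> P1=[3,5,2,2,3,3](0) P2=[4,4,5,0,3,3](1)
Move 2: P2 pit2 -> P1=[4,5,2,2,3,3](0) P2=[4,4,0,1,4,4](2)
Move 3: P1 pit5 -> P1=[4,5,2,2,3,0](1) P2=[5,5,0,1,4,4](2)
Move 4: P1 pit0 -> P1=[0,6,3,3,4,0](1) P2=[5,5,0,1,4,4](2)
Move 5: P1 pit4 -> P1=[0,6,3,3,0,1](2) P2=[6,6,0,1,4,4](2)
Move 6: P1 pit1 -> P1=[0,0,4,4,1,2](3) P2=[7,6,0,1,4,4](2)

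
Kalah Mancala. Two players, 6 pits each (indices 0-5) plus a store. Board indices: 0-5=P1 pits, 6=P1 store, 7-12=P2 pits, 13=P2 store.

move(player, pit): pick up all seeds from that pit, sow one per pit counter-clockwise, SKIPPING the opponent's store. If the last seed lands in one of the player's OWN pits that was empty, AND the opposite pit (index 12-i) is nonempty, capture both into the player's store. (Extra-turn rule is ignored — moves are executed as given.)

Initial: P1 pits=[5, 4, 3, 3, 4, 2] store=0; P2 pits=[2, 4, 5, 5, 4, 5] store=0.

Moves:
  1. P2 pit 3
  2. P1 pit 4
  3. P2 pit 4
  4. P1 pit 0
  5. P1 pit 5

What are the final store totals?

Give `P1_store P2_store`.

Answer: 3 2

Derivation:
Move 1: P2 pit3 -> P1=[6,5,3,3,4,2](0) P2=[2,4,5,0,5,6](1)
Move 2: P1 pit4 -> P1=[6,5,3,3,0,3](1) P2=[3,5,5,0,5,6](1)
Move 3: P2 pit4 -> P1=[7,6,4,3,0,3](1) P2=[3,5,5,0,0,7](2)
Move 4: P1 pit0 -> P1=[0,7,5,4,1,4](2) P2=[4,5,5,0,0,7](2)
Move 5: P1 pit5 -> P1=[0,7,5,4,1,0](3) P2=[5,6,6,0,0,7](2)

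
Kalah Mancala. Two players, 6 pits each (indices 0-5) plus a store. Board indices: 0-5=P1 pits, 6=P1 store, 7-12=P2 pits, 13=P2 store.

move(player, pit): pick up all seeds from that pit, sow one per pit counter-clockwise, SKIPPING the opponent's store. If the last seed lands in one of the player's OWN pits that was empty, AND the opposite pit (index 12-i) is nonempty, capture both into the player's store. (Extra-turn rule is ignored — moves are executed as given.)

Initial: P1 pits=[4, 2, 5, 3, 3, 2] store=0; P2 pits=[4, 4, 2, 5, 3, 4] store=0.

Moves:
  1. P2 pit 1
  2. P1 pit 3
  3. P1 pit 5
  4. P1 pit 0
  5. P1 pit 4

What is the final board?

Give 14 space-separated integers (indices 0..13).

Answer: 0 3 6 1 0 1 3 6 2 4 6 4 5 0

Derivation:
Move 1: P2 pit1 -> P1=[4,2,5,3,3,2](0) P2=[4,0,3,6,4,5](0)
Move 2: P1 pit3 -> P1=[4,2,5,0,4,3](1) P2=[4,0,3,6,4,5](0)
Move 3: P1 pit5 -> P1=[4,2,5,0,4,0](2) P2=[5,1,3,6,4,5](0)
Move 4: P1 pit0 -> P1=[0,3,6,1,5,0](2) P2=[5,1,3,6,4,5](0)
Move 5: P1 pit4 -> P1=[0,3,6,1,0,1](3) P2=[6,2,4,6,4,5](0)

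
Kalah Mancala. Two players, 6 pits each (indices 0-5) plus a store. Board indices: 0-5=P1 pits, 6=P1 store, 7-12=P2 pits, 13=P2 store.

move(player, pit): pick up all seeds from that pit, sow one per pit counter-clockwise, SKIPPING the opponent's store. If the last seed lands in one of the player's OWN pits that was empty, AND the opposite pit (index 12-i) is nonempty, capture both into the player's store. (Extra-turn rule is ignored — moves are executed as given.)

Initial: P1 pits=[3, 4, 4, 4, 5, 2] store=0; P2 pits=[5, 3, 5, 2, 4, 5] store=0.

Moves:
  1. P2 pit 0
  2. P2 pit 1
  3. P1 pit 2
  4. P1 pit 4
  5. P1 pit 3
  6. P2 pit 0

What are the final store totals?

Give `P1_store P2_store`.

Move 1: P2 pit0 -> P1=[3,4,4,4,5,2](0) P2=[0,4,6,3,5,6](0)
Move 2: P2 pit1 -> P1=[3,4,4,4,5,2](0) P2=[0,0,7,4,6,7](0)
Move 3: P1 pit2 -> P1=[3,4,0,5,6,3](1) P2=[0,0,7,4,6,7](0)
Move 4: P1 pit4 -> P1=[3,4,0,5,0,4](2) P2=[1,1,8,5,6,7](0)
Move 5: P1 pit3 -> P1=[3,4,0,0,1,5](3) P2=[2,2,8,5,6,7](0)
Move 6: P2 pit0 -> P1=[3,4,0,0,1,5](3) P2=[0,3,9,5,6,7](0)

Answer: 3 0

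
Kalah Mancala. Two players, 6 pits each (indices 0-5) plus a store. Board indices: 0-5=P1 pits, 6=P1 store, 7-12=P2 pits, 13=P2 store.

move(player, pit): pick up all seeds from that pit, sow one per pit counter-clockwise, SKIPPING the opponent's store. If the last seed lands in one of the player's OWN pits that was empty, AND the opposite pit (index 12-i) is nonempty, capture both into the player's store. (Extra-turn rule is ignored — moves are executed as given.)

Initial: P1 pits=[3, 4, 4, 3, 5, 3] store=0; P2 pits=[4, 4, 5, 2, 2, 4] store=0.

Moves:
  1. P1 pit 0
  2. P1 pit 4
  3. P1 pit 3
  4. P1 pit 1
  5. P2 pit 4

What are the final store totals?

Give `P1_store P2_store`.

Move 1: P1 pit0 -> P1=[0,5,5,4,5,3](0) P2=[4,4,5,2,2,4](0)
Move 2: P1 pit4 -> P1=[0,5,5,4,0,4](1) P2=[5,5,6,2,2,4](0)
Move 3: P1 pit3 -> P1=[0,5,5,0,1,5](2) P2=[6,5,6,2,2,4](0)
Move 4: P1 pit1 -> P1=[0,0,6,1,2,6](3) P2=[6,5,6,2,2,4](0)
Move 5: P2 pit4 -> P1=[0,0,6,1,2,6](3) P2=[6,5,6,2,0,5](1)

Answer: 3 1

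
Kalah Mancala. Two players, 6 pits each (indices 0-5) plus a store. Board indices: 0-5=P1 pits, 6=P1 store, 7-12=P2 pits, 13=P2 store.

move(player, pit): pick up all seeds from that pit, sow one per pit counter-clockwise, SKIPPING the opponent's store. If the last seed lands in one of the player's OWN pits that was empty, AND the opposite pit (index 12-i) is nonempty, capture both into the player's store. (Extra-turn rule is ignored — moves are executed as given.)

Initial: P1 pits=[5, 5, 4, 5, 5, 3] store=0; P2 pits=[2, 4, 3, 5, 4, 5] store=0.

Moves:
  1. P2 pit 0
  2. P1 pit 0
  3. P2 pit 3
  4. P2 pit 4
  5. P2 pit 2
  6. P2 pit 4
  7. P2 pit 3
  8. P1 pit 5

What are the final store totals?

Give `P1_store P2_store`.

Move 1: P2 pit0 -> P1=[5,5,4,5,5,3](0) P2=[0,5,4,5,4,5](0)
Move 2: P1 pit0 -> P1=[0,6,5,6,6,4](0) P2=[0,5,4,5,4,5](0)
Move 3: P2 pit3 -> P1=[1,7,5,6,6,4](0) P2=[0,5,4,0,5,6](1)
Move 4: P2 pit4 -> P1=[2,8,6,6,6,4](0) P2=[0,5,4,0,0,7](2)
Move 5: P2 pit2 -> P1=[2,8,6,6,6,4](0) P2=[0,5,0,1,1,8](3)
Move 6: P2 pit4 -> P1=[2,8,6,6,6,4](0) P2=[0,5,0,1,0,9](3)
Move 7: P2 pit3 -> P1=[2,0,6,6,6,4](0) P2=[0,5,0,0,0,9](12)
Move 8: P1 pit5 -> P1=[2,0,6,6,6,0](1) P2=[1,6,1,0,0,9](12)

Answer: 1 12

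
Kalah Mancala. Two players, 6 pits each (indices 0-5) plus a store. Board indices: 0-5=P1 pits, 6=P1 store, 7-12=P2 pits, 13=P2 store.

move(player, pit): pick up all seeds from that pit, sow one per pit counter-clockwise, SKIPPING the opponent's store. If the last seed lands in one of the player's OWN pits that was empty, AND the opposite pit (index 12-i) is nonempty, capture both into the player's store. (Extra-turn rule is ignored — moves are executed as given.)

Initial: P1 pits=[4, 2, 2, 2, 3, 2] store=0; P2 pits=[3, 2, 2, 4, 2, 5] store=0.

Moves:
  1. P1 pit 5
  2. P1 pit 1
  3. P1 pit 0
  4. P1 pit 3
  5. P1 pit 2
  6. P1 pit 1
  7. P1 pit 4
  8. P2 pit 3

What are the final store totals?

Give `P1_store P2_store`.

Move 1: P1 pit5 -> P1=[4,2,2,2,3,0](1) P2=[4,2,2,4,2,5](0)
Move 2: P1 pit1 -> P1=[4,0,3,3,3,0](1) P2=[4,2,2,4,2,5](0)
Move 3: P1 pit0 -> P1=[0,1,4,4,4,0](1) P2=[4,2,2,4,2,5](0)
Move 4: P1 pit3 -> P1=[0,1,4,0,5,1](2) P2=[5,2,2,4,2,5](0)
Move 5: P1 pit2 -> P1=[0,1,0,1,6,2](3) P2=[5,2,2,4,2,5](0)
Move 6: P1 pit1 -> P1=[0,0,0,1,6,2](8) P2=[5,2,2,0,2,5](0)
Move 7: P1 pit4 -> P1=[0,0,0,1,0,3](9) P2=[6,3,3,1,2,5](0)
Move 8: P2 pit3 -> P1=[0,0,0,1,0,3](9) P2=[6,3,3,0,3,5](0)

Answer: 9 0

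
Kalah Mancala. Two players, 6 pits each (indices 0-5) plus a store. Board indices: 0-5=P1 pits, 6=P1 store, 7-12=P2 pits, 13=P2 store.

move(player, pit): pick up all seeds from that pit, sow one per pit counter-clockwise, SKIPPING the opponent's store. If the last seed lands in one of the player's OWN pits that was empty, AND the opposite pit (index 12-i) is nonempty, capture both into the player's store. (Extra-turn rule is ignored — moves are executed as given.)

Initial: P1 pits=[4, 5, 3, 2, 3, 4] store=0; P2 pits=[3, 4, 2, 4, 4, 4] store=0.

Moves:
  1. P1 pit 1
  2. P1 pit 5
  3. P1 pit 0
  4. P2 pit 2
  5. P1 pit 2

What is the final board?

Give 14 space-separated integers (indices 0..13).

Answer: 0 1 0 5 6 1 3 5 5 0 6 5 5 0

Derivation:
Move 1: P1 pit1 -> P1=[4,0,4,3,4,5](1) P2=[3,4,2,4,4,4](0)
Move 2: P1 pit5 -> P1=[4,0,4,3,4,0](2) P2=[4,5,3,5,4,4](0)
Move 3: P1 pit0 -> P1=[0,1,5,4,5,0](2) P2=[4,5,3,5,4,4](0)
Move 4: P2 pit2 -> P1=[0,1,5,4,5,0](2) P2=[4,5,0,6,5,5](0)
Move 5: P1 pit2 -> P1=[0,1,0,5,6,1](3) P2=[5,5,0,6,5,5](0)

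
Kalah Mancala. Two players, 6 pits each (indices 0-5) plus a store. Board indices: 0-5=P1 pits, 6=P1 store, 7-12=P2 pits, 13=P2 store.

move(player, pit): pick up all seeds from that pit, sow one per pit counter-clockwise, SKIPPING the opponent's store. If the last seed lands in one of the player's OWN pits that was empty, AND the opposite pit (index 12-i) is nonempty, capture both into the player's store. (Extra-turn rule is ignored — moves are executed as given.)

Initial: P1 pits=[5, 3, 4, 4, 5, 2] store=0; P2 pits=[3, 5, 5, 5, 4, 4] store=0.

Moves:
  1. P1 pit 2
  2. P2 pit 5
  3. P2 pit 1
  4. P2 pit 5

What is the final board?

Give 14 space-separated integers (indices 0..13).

Move 1: P1 pit2 -> P1=[5,3,0,5,6,3](1) P2=[3,5,5,5,4,4](0)
Move 2: P2 pit5 -> P1=[6,4,1,5,6,3](1) P2=[3,5,5,5,4,0](1)
Move 3: P2 pit1 -> P1=[6,4,1,5,6,3](1) P2=[3,0,6,6,5,1](2)
Move 4: P2 pit5 -> P1=[6,4,1,5,6,3](1) P2=[3,0,6,6,5,0](3)

Answer: 6 4 1 5 6 3 1 3 0 6 6 5 0 3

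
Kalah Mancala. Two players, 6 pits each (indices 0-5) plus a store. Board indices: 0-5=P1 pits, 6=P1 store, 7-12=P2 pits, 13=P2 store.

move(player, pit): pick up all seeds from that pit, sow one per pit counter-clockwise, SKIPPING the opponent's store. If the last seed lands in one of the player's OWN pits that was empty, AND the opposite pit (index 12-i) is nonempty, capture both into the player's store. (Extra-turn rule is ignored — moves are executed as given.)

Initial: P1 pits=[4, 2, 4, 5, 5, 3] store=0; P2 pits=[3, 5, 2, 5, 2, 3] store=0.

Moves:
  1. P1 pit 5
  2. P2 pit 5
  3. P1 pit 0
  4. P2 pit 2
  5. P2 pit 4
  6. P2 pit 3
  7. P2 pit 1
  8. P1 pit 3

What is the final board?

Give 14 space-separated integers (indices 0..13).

Move 1: P1 pit5 -> P1=[4,2,4,5,5,0](1) P2=[4,6,2,5,2,3](0)
Move 2: P2 pit5 -> P1=[5,3,4,5,5,0](1) P2=[4,6,2,5,2,0](1)
Move 3: P1 pit0 -> P1=[0,4,5,6,6,0](6) P2=[0,6,2,5,2,0](1)
Move 4: P2 pit2 -> P1=[0,4,5,6,6,0](6) P2=[0,6,0,6,3,0](1)
Move 5: P2 pit4 -> P1=[1,4,5,6,6,0](6) P2=[0,6,0,6,0,1](2)
Move 6: P2 pit3 -> P1=[2,5,6,6,6,0](6) P2=[0,6,0,0,1,2](3)
Move 7: P2 pit1 -> P1=[3,5,6,6,6,0](6) P2=[0,0,1,1,2,3](4)
Move 8: P1 pit3 -> P1=[3,5,6,0,7,1](7) P2=[1,1,2,1,2,3](4)

Answer: 3 5 6 0 7 1 7 1 1 2 1 2 3 4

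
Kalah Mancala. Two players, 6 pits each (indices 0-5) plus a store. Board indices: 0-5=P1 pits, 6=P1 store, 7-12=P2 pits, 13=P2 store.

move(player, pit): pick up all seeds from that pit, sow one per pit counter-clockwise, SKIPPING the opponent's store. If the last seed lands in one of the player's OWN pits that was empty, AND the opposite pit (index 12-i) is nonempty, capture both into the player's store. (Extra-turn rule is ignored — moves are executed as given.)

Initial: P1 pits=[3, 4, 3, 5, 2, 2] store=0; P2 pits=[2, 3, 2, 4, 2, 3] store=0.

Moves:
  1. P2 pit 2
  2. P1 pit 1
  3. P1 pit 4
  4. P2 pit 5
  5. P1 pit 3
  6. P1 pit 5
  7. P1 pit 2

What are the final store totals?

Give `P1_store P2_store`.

Answer: 4 1

Derivation:
Move 1: P2 pit2 -> P1=[3,4,3,5,2,2](0) P2=[2,3,0,5,3,3](0)
Move 2: P1 pit1 -> P1=[3,0,4,6,3,3](0) P2=[2,3,0,5,3,3](0)
Move 3: P1 pit4 -> P1=[3,0,4,6,0,4](1) P2=[3,3,0,5,3,3](0)
Move 4: P2 pit5 -> P1=[4,1,4,6,0,4](1) P2=[3,3,0,5,3,0](1)
Move 5: P1 pit3 -> P1=[4,1,4,0,1,5](2) P2=[4,4,1,5,3,0](1)
Move 6: P1 pit5 -> P1=[4,1,4,0,1,0](3) P2=[5,5,2,6,3,0](1)
Move 7: P1 pit2 -> P1=[4,1,0,1,2,1](4) P2=[5,5,2,6,3,0](1)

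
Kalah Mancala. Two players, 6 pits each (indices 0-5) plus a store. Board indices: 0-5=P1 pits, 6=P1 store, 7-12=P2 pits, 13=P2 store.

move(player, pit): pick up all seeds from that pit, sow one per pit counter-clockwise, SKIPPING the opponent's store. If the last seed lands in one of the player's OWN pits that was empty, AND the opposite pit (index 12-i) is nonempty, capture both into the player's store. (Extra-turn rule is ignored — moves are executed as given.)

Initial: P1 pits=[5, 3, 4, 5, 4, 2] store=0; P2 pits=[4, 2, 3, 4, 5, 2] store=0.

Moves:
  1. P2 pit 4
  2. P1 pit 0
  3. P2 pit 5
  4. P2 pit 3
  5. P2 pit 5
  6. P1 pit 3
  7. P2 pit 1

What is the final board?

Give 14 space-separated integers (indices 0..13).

Move 1: P2 pit4 -> P1=[6,4,5,5,4,2](0) P2=[4,2,3,4,0,3](1)
Move 2: P1 pit0 -> P1=[0,5,6,6,5,3](1) P2=[4,2,3,4,0,3](1)
Move 3: P2 pit5 -> P1=[1,6,6,6,5,3](1) P2=[4,2,3,4,0,0](2)
Move 4: P2 pit3 -> P1=[2,6,6,6,5,3](1) P2=[4,2,3,0,1,1](3)
Move 5: P2 pit5 -> P1=[2,6,6,6,5,3](1) P2=[4,2,3,0,1,0](4)
Move 6: P1 pit3 -> P1=[2,6,6,0,6,4](2) P2=[5,3,4,0,1,0](4)
Move 7: P2 pit1 -> P1=[2,6,6,0,6,4](2) P2=[5,0,5,1,2,0](4)

Answer: 2 6 6 0 6 4 2 5 0 5 1 2 0 4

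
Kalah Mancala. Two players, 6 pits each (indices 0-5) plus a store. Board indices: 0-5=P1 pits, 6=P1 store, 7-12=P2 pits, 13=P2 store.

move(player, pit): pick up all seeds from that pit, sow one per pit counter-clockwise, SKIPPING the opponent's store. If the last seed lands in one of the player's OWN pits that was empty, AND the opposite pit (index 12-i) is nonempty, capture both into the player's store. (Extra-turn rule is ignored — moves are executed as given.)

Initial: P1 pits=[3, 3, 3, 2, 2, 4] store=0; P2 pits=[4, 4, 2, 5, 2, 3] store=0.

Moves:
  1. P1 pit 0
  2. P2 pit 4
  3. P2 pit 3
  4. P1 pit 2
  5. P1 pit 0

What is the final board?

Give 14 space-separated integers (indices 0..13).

Answer: 0 6 0 4 3 5 1 4 4 2 0 1 5 2

Derivation:
Move 1: P1 pit0 -> P1=[0,4,4,3,2,4](0) P2=[4,4,2,5,2,3](0)
Move 2: P2 pit4 -> P1=[0,4,4,3,2,4](0) P2=[4,4,2,5,0,4](1)
Move 3: P2 pit3 -> P1=[1,5,4,3,2,4](0) P2=[4,4,2,0,1,5](2)
Move 4: P1 pit2 -> P1=[1,5,0,4,3,5](1) P2=[4,4,2,0,1,5](2)
Move 5: P1 pit0 -> P1=[0,6,0,4,3,5](1) P2=[4,4,2,0,1,5](2)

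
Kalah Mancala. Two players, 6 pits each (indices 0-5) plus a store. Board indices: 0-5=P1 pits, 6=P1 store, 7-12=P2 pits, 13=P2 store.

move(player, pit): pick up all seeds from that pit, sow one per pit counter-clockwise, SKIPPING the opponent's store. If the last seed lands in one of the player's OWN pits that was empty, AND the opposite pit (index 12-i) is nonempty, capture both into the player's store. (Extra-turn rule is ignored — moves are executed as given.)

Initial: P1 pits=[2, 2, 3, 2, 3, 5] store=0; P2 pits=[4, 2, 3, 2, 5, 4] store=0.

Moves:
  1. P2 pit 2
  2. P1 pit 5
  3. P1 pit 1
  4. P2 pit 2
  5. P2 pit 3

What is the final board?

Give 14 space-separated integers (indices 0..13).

Move 1: P2 pit2 -> P1=[2,2,3,2,3,5](0) P2=[4,2,0,3,6,5](0)
Move 2: P1 pit5 -> P1=[2,2,3,2,3,0](1) P2=[5,3,1,4,6,5](0)
Move 3: P1 pit1 -> P1=[2,0,4,3,3,0](1) P2=[5,3,1,4,6,5](0)
Move 4: P2 pit2 -> P1=[2,0,4,3,3,0](1) P2=[5,3,0,5,6,5](0)
Move 5: P2 pit3 -> P1=[3,1,4,3,3,0](1) P2=[5,3,0,0,7,6](1)

Answer: 3 1 4 3 3 0 1 5 3 0 0 7 6 1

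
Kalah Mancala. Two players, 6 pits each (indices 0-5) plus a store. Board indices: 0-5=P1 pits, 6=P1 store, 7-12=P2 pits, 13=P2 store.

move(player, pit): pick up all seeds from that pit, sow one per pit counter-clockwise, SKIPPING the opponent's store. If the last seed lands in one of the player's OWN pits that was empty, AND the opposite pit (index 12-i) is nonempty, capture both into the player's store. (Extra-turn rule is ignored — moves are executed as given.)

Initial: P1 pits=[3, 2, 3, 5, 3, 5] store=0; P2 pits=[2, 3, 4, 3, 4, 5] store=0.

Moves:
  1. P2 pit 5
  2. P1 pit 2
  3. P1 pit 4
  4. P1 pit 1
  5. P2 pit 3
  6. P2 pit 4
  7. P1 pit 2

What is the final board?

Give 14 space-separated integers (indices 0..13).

Move 1: P2 pit5 -> P1=[4,3,4,6,3,5](0) P2=[2,3,4,3,4,0](1)
Move 2: P1 pit2 -> P1=[4,3,0,7,4,6](1) P2=[2,3,4,3,4,0](1)
Move 3: P1 pit4 -> P1=[4,3,0,7,0,7](2) P2=[3,4,4,3,4,0](1)
Move 4: P1 pit1 -> P1=[4,0,1,8,0,7](7) P2=[3,0,4,3,4,0](1)
Move 5: P2 pit3 -> P1=[4,0,1,8,0,7](7) P2=[3,0,4,0,5,1](2)
Move 6: P2 pit4 -> P1=[5,1,2,8,0,7](7) P2=[3,0,4,0,0,2](3)
Move 7: P1 pit2 -> P1=[5,1,0,9,1,7](7) P2=[3,0,4,0,0,2](3)

Answer: 5 1 0 9 1 7 7 3 0 4 0 0 2 3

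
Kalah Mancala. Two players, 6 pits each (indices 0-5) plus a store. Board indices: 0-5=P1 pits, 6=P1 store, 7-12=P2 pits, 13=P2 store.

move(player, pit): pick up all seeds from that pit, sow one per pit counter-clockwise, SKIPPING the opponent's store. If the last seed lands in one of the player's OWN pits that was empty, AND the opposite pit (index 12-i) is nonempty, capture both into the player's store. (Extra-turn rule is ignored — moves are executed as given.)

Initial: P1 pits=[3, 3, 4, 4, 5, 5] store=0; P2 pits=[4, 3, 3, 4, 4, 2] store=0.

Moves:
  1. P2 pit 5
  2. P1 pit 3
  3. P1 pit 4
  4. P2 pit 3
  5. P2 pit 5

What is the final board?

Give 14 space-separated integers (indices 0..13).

Move 1: P2 pit5 -> P1=[4,3,4,4,5,5](0) P2=[4,3,3,4,4,0](1)
Move 2: P1 pit3 -> P1=[4,3,4,0,6,6](1) P2=[5,3,3,4,4,0](1)
Move 3: P1 pit4 -> P1=[4,3,4,0,0,7](2) P2=[6,4,4,5,4,0](1)
Move 4: P2 pit3 -> P1=[5,4,4,0,0,7](2) P2=[6,4,4,0,5,1](2)
Move 5: P2 pit5 -> P1=[5,4,4,0,0,7](2) P2=[6,4,4,0,5,0](3)

Answer: 5 4 4 0 0 7 2 6 4 4 0 5 0 3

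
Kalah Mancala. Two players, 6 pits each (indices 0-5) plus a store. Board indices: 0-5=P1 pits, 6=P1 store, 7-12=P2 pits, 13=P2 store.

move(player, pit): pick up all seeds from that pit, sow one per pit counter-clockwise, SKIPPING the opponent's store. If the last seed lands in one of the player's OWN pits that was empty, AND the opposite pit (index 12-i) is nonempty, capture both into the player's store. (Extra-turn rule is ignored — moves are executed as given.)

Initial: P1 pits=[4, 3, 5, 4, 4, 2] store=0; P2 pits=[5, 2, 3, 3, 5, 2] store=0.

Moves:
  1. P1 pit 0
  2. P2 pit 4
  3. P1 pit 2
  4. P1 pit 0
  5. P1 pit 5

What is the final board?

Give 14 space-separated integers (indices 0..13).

Answer: 0 6 0 6 6 0 2 7 4 4 3 0 3 1

Derivation:
Move 1: P1 pit0 -> P1=[0,4,6,5,5,2](0) P2=[5,2,3,3,5,2](0)
Move 2: P2 pit4 -> P1=[1,5,7,5,5,2](0) P2=[5,2,3,3,0,3](1)
Move 3: P1 pit2 -> P1=[1,5,0,6,6,3](1) P2=[6,3,4,3,0,3](1)
Move 4: P1 pit0 -> P1=[0,6,0,6,6,3](1) P2=[6,3,4,3,0,3](1)
Move 5: P1 pit5 -> P1=[0,6,0,6,6,0](2) P2=[7,4,4,3,0,3](1)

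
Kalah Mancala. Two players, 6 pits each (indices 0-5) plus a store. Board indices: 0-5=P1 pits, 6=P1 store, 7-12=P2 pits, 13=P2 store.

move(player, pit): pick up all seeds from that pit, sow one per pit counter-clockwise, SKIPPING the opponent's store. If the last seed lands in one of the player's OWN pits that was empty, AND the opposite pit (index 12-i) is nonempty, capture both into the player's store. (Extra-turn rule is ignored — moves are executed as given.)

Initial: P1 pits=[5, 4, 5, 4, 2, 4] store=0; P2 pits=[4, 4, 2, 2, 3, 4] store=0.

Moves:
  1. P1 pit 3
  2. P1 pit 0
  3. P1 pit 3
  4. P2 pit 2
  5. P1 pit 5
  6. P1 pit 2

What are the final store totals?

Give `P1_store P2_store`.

Answer: 3 0

Derivation:
Move 1: P1 pit3 -> P1=[5,4,5,0,3,5](1) P2=[5,4,2,2,3,4](0)
Move 2: P1 pit0 -> P1=[0,5,6,1,4,6](1) P2=[5,4,2,2,3,4](0)
Move 3: P1 pit3 -> P1=[0,5,6,0,5,6](1) P2=[5,4,2,2,3,4](0)
Move 4: P2 pit2 -> P1=[0,5,6,0,5,6](1) P2=[5,4,0,3,4,4](0)
Move 5: P1 pit5 -> P1=[0,5,6,0,5,0](2) P2=[6,5,1,4,5,4](0)
Move 6: P1 pit2 -> P1=[0,5,0,1,6,1](3) P2=[7,6,1,4,5,4](0)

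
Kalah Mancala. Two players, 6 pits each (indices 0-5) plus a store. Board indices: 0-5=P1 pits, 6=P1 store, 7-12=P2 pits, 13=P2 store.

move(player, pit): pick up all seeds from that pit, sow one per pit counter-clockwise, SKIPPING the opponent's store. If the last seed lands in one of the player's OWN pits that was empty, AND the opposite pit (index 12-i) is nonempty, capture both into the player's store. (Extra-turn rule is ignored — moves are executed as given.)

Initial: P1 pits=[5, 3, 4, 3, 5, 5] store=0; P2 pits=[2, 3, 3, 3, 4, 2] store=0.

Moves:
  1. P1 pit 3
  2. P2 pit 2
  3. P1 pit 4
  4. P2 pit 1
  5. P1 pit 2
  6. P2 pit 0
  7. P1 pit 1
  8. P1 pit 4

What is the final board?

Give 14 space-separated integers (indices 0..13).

Move 1: P1 pit3 -> P1=[5,3,4,0,6,6](1) P2=[2,3,3,3,4,2](0)
Move 2: P2 pit2 -> P1=[5,3,4,0,6,6](1) P2=[2,3,0,4,5,3](0)
Move 3: P1 pit4 -> P1=[5,3,4,0,0,7](2) P2=[3,4,1,5,5,3](0)
Move 4: P2 pit1 -> P1=[5,3,4,0,0,7](2) P2=[3,0,2,6,6,4](0)
Move 5: P1 pit2 -> P1=[5,3,0,1,1,8](3) P2=[3,0,2,6,6,4](0)
Move 6: P2 pit0 -> P1=[5,3,0,1,1,8](3) P2=[0,1,3,7,6,4](0)
Move 7: P1 pit1 -> P1=[5,0,1,2,2,8](3) P2=[0,1,3,7,6,4](0)
Move 8: P1 pit4 -> P1=[5,0,1,2,0,9](4) P2=[0,1,3,7,6,4](0)

Answer: 5 0 1 2 0 9 4 0 1 3 7 6 4 0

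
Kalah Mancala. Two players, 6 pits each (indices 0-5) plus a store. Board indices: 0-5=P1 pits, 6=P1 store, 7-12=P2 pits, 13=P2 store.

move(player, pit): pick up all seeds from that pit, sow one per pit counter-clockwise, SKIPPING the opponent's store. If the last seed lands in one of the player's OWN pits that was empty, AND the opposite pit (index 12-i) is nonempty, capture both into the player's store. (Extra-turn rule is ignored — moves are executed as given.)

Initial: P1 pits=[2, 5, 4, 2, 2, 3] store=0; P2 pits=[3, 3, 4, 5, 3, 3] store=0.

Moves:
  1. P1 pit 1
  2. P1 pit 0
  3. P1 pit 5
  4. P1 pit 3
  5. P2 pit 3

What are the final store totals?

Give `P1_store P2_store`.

Move 1: P1 pit1 -> P1=[2,0,5,3,3,4](1) P2=[3,3,4,5,3,3](0)
Move 2: P1 pit0 -> P1=[0,1,6,3,3,4](1) P2=[3,3,4,5,3,3](0)
Move 3: P1 pit5 -> P1=[0,1,6,3,3,0](2) P2=[4,4,5,5,3,3](0)
Move 4: P1 pit3 -> P1=[0,1,6,0,4,1](3) P2=[4,4,5,5,3,3](0)
Move 5: P2 pit3 -> P1=[1,2,6,0,4,1](3) P2=[4,4,5,0,4,4](1)

Answer: 3 1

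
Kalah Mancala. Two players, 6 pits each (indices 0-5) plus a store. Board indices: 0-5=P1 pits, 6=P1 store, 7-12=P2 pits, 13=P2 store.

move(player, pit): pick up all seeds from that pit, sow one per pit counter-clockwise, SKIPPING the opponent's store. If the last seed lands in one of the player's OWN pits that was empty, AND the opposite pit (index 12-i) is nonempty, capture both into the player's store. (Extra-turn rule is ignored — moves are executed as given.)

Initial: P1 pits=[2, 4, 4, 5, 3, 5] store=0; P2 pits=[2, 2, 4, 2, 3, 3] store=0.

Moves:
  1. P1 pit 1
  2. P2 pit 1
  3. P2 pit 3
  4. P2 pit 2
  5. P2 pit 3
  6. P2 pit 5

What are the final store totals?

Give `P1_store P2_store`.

Answer: 0 3

Derivation:
Move 1: P1 pit1 -> P1=[2,0,5,6,4,6](0) P2=[2,2,4,2,3,3](0)
Move 2: P2 pit1 -> P1=[2,0,5,6,4,6](0) P2=[2,0,5,3,3,3](0)
Move 3: P2 pit3 -> P1=[2,0,5,6,4,6](0) P2=[2,0,5,0,4,4](1)
Move 4: P2 pit2 -> P1=[3,0,5,6,4,6](0) P2=[2,0,0,1,5,5](2)
Move 5: P2 pit3 -> P1=[3,0,5,6,4,6](0) P2=[2,0,0,0,6,5](2)
Move 6: P2 pit5 -> P1=[4,1,6,7,4,6](0) P2=[2,0,0,0,6,0](3)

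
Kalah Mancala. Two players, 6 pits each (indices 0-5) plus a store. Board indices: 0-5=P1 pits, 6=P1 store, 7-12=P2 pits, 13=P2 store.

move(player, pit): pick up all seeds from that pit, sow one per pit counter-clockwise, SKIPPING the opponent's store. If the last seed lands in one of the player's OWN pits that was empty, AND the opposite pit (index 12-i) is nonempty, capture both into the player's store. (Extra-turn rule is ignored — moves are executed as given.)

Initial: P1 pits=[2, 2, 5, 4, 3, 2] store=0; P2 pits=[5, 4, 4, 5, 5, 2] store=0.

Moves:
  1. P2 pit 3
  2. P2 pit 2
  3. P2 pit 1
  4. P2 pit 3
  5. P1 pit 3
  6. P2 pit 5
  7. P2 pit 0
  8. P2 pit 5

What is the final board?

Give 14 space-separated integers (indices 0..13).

Answer: 4 4 6 1 5 3 1 0 1 2 1 10 0 5

Derivation:
Move 1: P2 pit3 -> P1=[3,3,5,4,3,2](0) P2=[5,4,4,0,6,3](1)
Move 2: P2 pit2 -> P1=[3,3,5,4,3,2](0) P2=[5,4,0,1,7,4](2)
Move 3: P2 pit1 -> P1=[3,3,5,4,3,2](0) P2=[5,0,1,2,8,5](2)
Move 4: P2 pit3 -> P1=[3,3,5,4,3,2](0) P2=[5,0,1,0,9,6](2)
Move 5: P1 pit3 -> P1=[3,3,5,0,4,3](1) P2=[6,0,1,0,9,6](2)
Move 6: P2 pit5 -> P1=[4,4,6,1,5,3](1) P2=[6,0,1,0,9,0](3)
Move 7: P2 pit0 -> P1=[4,4,6,1,5,3](1) P2=[0,1,2,1,10,1](4)
Move 8: P2 pit5 -> P1=[4,4,6,1,5,3](1) P2=[0,1,2,1,10,0](5)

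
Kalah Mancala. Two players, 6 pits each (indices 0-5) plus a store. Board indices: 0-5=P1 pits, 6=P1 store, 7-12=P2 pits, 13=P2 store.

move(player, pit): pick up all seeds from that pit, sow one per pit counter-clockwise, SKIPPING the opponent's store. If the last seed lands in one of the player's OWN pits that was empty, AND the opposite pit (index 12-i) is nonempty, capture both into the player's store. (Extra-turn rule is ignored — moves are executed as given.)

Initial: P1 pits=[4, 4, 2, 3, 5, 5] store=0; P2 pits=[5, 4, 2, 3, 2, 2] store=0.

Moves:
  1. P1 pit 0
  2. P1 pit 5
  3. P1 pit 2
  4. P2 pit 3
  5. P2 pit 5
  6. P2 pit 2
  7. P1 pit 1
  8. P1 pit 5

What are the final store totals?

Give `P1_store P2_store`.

Answer: 10 5

Derivation:
Move 1: P1 pit0 -> P1=[0,5,3,4,6,5](0) P2=[5,4,2,3,2,2](0)
Move 2: P1 pit5 -> P1=[0,5,3,4,6,0](1) P2=[6,5,3,4,2,2](0)
Move 3: P1 pit2 -> P1=[0,5,0,5,7,0](8) P2=[0,5,3,4,2,2](0)
Move 4: P2 pit3 -> P1=[1,5,0,5,7,0](8) P2=[0,5,3,0,3,3](1)
Move 5: P2 pit5 -> P1=[2,6,0,5,7,0](8) P2=[0,5,3,0,3,0](2)
Move 6: P2 pit2 -> P1=[0,6,0,5,7,0](8) P2=[0,5,0,1,4,0](5)
Move 7: P1 pit1 -> P1=[0,0,1,6,8,1](9) P2=[1,5,0,1,4,0](5)
Move 8: P1 pit5 -> P1=[0,0,1,6,8,0](10) P2=[1,5,0,1,4,0](5)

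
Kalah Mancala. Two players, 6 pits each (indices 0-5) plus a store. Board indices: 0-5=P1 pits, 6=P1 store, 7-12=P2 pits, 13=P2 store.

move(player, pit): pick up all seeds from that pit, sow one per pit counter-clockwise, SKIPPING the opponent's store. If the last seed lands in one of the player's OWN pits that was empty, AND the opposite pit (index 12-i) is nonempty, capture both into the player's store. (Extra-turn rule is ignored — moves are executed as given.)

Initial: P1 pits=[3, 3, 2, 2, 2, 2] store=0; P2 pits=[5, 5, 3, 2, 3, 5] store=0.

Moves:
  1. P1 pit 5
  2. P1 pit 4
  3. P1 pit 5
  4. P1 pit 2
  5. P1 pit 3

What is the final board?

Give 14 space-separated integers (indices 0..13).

Answer: 3 3 0 0 1 1 10 6 0 3 2 3 5 0

Derivation:
Move 1: P1 pit5 -> P1=[3,3,2,2,2,0](1) P2=[6,5,3,2,3,5](0)
Move 2: P1 pit4 -> P1=[3,3,2,2,0,1](2) P2=[6,5,3,2,3,5](0)
Move 3: P1 pit5 -> P1=[3,3,2,2,0,0](3) P2=[6,5,3,2,3,5](0)
Move 4: P1 pit2 -> P1=[3,3,0,3,0,0](9) P2=[6,0,3,2,3,5](0)
Move 5: P1 pit3 -> P1=[3,3,0,0,1,1](10) P2=[6,0,3,2,3,5](0)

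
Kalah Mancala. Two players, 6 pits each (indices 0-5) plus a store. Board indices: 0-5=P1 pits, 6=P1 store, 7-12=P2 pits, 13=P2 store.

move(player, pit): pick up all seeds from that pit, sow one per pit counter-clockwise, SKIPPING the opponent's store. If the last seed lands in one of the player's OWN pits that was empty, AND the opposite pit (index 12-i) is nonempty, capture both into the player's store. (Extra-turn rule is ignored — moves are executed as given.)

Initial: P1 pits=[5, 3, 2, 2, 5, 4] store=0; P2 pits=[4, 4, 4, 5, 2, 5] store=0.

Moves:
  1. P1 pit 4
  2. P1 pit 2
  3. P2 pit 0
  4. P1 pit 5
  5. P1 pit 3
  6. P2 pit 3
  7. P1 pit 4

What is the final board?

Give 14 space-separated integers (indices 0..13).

Answer: 6 4 1 1 0 2 9 1 2 7 0 4 7 1

Derivation:
Move 1: P1 pit4 -> P1=[5,3,2,2,0,5](1) P2=[5,5,5,5,2,5](0)
Move 2: P1 pit2 -> P1=[5,3,0,3,0,5](7) P2=[5,0,5,5,2,5](0)
Move 3: P2 pit0 -> P1=[5,3,0,3,0,5](7) P2=[0,1,6,6,3,6](0)
Move 4: P1 pit5 -> P1=[5,3,0,3,0,0](8) P2=[1,2,7,7,3,6](0)
Move 5: P1 pit3 -> P1=[5,3,0,0,1,1](9) P2=[1,2,7,7,3,6](0)
Move 6: P2 pit3 -> P1=[6,4,1,1,1,1](9) P2=[1,2,7,0,4,7](1)
Move 7: P1 pit4 -> P1=[6,4,1,1,0,2](9) P2=[1,2,7,0,4,7](1)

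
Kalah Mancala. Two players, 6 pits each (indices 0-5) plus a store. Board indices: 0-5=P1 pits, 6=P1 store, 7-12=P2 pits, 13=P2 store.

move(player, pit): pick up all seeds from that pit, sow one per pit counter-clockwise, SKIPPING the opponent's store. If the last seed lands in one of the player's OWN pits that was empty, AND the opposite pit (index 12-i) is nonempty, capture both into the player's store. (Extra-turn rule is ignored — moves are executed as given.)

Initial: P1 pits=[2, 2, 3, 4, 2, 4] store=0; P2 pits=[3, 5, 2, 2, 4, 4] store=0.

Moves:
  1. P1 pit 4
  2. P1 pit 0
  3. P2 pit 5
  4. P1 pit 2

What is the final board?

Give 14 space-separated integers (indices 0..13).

Move 1: P1 pit4 -> P1=[2,2,3,4,0,5](1) P2=[3,5,2,2,4,4](0)
Move 2: P1 pit0 -> P1=[0,3,4,4,0,5](1) P2=[3,5,2,2,4,4](0)
Move 3: P2 pit5 -> P1=[1,4,5,4,0,5](1) P2=[3,5,2,2,4,0](1)
Move 4: P1 pit2 -> P1=[1,4,0,5,1,6](2) P2=[4,5,2,2,4,0](1)

Answer: 1 4 0 5 1 6 2 4 5 2 2 4 0 1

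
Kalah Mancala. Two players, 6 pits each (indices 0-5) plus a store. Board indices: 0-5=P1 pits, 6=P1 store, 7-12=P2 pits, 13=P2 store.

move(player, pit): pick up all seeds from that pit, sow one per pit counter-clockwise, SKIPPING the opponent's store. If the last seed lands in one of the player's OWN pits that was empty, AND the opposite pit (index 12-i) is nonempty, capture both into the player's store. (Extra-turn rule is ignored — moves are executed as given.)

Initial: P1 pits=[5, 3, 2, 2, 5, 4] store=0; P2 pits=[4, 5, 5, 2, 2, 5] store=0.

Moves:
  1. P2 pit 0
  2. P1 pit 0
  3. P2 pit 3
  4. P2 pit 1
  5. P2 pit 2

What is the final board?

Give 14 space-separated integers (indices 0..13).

Answer: 2 5 4 3 6 5 0 0 0 0 2 6 8 3

Derivation:
Move 1: P2 pit0 -> P1=[5,3,2,2,5,4](0) P2=[0,6,6,3,3,5](0)
Move 2: P1 pit0 -> P1=[0,4,3,3,6,5](0) P2=[0,6,6,3,3,5](0)
Move 3: P2 pit3 -> P1=[0,4,3,3,6,5](0) P2=[0,6,6,0,4,6](1)
Move 4: P2 pit1 -> P1=[1,4,3,3,6,5](0) P2=[0,0,7,1,5,7](2)
Move 5: P2 pit2 -> P1=[2,5,4,3,6,5](0) P2=[0,0,0,2,6,8](3)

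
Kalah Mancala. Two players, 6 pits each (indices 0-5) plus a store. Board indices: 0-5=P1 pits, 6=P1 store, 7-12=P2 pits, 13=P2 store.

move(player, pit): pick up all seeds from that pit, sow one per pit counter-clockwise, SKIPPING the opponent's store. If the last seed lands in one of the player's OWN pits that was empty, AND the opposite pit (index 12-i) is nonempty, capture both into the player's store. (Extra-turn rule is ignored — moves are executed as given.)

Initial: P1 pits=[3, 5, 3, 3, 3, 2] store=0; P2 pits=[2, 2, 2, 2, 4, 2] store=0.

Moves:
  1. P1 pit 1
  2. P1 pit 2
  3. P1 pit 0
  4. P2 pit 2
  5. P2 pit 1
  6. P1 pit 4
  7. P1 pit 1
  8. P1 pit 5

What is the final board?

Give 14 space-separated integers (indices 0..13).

Move 1: P1 pit1 -> P1=[3,0,4,4,4,3](1) P2=[2,2,2,2,4,2](0)
Move 2: P1 pit2 -> P1=[3,0,0,5,5,4](2) P2=[2,2,2,2,4,2](0)
Move 3: P1 pit0 -> P1=[0,1,1,6,5,4](2) P2=[2,2,2,2,4,2](0)
Move 4: P2 pit2 -> P1=[0,1,1,6,5,4](2) P2=[2,2,0,3,5,2](0)
Move 5: P2 pit1 -> P1=[0,1,1,6,5,4](2) P2=[2,0,1,4,5,2](0)
Move 6: P1 pit4 -> P1=[0,1,1,6,0,5](3) P2=[3,1,2,4,5,2](0)
Move 7: P1 pit1 -> P1=[0,0,2,6,0,5](3) P2=[3,1,2,4,5,2](0)
Move 8: P1 pit5 -> P1=[0,0,2,6,0,0](4) P2=[4,2,3,5,5,2](0)

Answer: 0 0 2 6 0 0 4 4 2 3 5 5 2 0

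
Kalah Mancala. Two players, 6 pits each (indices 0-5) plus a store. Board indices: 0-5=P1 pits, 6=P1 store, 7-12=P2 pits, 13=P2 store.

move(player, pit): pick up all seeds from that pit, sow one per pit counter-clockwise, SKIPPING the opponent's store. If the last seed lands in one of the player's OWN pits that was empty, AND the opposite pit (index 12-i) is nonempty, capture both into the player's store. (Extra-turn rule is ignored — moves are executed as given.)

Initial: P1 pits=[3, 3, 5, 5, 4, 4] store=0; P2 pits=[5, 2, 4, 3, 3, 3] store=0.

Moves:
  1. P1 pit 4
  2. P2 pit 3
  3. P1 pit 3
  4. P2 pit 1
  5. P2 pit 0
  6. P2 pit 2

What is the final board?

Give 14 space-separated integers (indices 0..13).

Move 1: P1 pit4 -> P1=[3,3,5,5,0,5](1) P2=[6,3,4,3,3,3](0)
Move 2: P2 pit3 -> P1=[3,3,5,5,0,5](1) P2=[6,3,4,0,4,4](1)
Move 3: P1 pit3 -> P1=[3,3,5,0,1,6](2) P2=[7,4,4,0,4,4](1)
Move 4: P2 pit1 -> P1=[3,3,5,0,1,6](2) P2=[7,0,5,1,5,5](1)
Move 5: P2 pit0 -> P1=[4,3,5,0,1,6](2) P2=[0,1,6,2,6,6](2)
Move 6: P2 pit2 -> P1=[5,4,5,0,1,6](2) P2=[0,1,0,3,7,7](3)

Answer: 5 4 5 0 1 6 2 0 1 0 3 7 7 3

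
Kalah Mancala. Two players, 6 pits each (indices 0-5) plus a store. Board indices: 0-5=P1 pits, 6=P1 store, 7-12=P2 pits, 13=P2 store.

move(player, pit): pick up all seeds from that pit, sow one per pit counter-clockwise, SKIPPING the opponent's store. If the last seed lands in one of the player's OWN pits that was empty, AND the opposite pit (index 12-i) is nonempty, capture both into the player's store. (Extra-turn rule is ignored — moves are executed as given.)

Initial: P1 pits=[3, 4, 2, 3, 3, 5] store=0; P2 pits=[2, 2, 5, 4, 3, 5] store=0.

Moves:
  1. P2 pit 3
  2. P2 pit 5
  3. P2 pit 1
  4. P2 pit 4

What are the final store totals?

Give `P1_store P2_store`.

Move 1: P2 pit3 -> P1=[4,4,2,3,3,5](0) P2=[2,2,5,0,4,6](1)
Move 2: P2 pit5 -> P1=[5,5,3,4,4,5](0) P2=[2,2,5,0,4,0](2)
Move 3: P2 pit1 -> P1=[5,5,0,4,4,5](0) P2=[2,0,6,0,4,0](6)
Move 4: P2 pit4 -> P1=[6,6,0,4,4,5](0) P2=[2,0,6,0,0,1](7)

Answer: 0 7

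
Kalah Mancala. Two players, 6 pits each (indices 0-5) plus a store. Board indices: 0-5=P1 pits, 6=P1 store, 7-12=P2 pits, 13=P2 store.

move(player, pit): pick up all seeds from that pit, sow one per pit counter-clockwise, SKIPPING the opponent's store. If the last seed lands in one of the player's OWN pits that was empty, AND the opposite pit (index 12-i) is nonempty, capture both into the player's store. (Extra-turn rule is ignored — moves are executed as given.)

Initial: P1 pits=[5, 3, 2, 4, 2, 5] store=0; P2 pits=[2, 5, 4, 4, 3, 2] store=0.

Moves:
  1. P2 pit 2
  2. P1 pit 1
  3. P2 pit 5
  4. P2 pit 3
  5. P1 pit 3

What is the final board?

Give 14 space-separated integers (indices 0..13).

Move 1: P2 pit2 -> P1=[5,3,2,4,2,5](0) P2=[2,5,0,5,4,3](1)
Move 2: P1 pit1 -> P1=[5,0,3,5,3,5](0) P2=[2,5,0,5,4,3](1)
Move 3: P2 pit5 -> P1=[6,1,3,5,3,5](0) P2=[2,5,0,5,4,0](2)
Move 4: P2 pit3 -> P1=[7,2,3,5,3,5](0) P2=[2,5,0,0,5,1](3)
Move 5: P1 pit3 -> P1=[7,2,3,0,4,6](1) P2=[3,6,0,0,5,1](3)

Answer: 7 2 3 0 4 6 1 3 6 0 0 5 1 3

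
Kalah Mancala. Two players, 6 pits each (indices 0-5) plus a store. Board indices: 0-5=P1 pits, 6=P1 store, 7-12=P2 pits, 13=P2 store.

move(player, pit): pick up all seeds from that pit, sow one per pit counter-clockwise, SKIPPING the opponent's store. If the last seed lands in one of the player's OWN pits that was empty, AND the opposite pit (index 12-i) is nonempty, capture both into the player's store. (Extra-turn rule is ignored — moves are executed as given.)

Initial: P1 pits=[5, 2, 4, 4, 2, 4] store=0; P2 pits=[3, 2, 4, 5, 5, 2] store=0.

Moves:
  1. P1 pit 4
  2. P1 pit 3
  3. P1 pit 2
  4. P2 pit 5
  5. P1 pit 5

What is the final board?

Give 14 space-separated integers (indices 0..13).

Answer: 6 2 0 1 2 0 4 5 3 5 6 6 1 1

Derivation:
Move 1: P1 pit4 -> P1=[5,2,4,4,0,5](1) P2=[3,2,4,5,5,2](0)
Move 2: P1 pit3 -> P1=[5,2,4,0,1,6](2) P2=[4,2,4,5,5,2](0)
Move 3: P1 pit2 -> P1=[5,2,0,1,2,7](3) P2=[4,2,4,5,5,2](0)
Move 4: P2 pit5 -> P1=[6,2,0,1,2,7](3) P2=[4,2,4,5,5,0](1)
Move 5: P1 pit5 -> P1=[6,2,0,1,2,0](4) P2=[5,3,5,6,6,1](1)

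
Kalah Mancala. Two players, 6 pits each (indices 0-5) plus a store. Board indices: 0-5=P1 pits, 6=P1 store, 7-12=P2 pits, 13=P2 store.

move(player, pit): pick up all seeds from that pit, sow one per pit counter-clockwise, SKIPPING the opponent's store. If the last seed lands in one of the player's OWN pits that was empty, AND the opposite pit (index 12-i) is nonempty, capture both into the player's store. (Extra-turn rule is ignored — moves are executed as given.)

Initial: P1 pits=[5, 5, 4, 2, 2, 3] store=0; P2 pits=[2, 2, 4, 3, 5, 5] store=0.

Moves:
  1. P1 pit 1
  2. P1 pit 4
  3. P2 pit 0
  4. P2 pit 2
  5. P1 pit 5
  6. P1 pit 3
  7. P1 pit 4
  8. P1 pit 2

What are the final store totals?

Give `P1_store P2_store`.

Move 1: P1 pit1 -> P1=[5,0,5,3,3,4](1) P2=[2,2,4,3,5,5](0)
Move 2: P1 pit4 -> P1=[5,0,5,3,0,5](2) P2=[3,2,4,3,5,5](0)
Move 3: P2 pit0 -> P1=[5,0,5,3,0,5](2) P2=[0,3,5,4,5,5](0)
Move 4: P2 pit2 -> P1=[6,0,5,3,0,5](2) P2=[0,3,0,5,6,6](1)
Move 5: P1 pit5 -> P1=[6,0,5,3,0,0](3) P2=[1,4,1,6,6,6](1)
Move 6: P1 pit3 -> P1=[6,0,5,0,1,1](4) P2=[1,4,1,6,6,6](1)
Move 7: P1 pit4 -> P1=[6,0,5,0,0,2](4) P2=[1,4,1,6,6,6](1)
Move 8: P1 pit2 -> P1=[6,0,0,1,1,3](5) P2=[2,4,1,6,6,6](1)

Answer: 5 1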